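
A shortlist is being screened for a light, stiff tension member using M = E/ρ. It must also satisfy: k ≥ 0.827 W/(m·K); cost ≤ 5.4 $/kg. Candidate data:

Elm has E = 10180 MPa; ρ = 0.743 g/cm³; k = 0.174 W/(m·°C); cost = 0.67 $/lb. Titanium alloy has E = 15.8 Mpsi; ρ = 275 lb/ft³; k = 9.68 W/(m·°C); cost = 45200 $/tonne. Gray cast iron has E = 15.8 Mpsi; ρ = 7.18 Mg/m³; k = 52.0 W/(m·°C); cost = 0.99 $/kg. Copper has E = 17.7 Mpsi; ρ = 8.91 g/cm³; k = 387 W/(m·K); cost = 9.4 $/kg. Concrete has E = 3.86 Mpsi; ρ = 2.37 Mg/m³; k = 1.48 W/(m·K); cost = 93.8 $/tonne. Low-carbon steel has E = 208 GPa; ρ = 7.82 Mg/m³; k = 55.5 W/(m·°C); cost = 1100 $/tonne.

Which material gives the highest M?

low-carbon steel

Screen on constraints: k ≥ 0.827 W/(m·K); cost ≤ 5.4 $/kg. Survivors: gray cast iron, concrete, low-carbon steel.
Putting every candidate on a common basis:
  gray cast iron: E = 108.9 GPa, ρ = 7180 kg/m³
  concrete: E = 26.61 GPa, ρ = 2370 kg/m³
  low-carbon steel: E = 208.0 GPa, ρ = 7820 kg/m³
  low-carbon steel: M = 26.6 MN·m/kg
  gray cast iron: M = 15.2 MN·m/kg
  concrete: M = 11.2 MN·m/kg
The maximum is for low-carbon steel.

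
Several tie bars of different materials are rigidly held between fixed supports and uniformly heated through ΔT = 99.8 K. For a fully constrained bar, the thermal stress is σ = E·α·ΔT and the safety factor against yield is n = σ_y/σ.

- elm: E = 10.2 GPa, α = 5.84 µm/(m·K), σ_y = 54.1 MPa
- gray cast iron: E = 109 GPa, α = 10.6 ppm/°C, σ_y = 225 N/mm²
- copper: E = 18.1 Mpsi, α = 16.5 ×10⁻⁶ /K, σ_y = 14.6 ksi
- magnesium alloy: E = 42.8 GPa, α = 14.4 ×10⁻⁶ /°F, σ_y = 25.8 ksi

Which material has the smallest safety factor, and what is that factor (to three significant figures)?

With everything in SI (GPa, ×10⁻⁶/K, MPa):
  elm: E = 10.20, α = 5.84, σ_y = 54.10 → σ = 5.94 MPa, n = 9.10
  gray cast iron: E = 109.0, α = 10.6, σ_y = 225.0 → σ = 115 MPa, n = 1.95
  copper: E = 124.8, α = 16.5, σ_y = 100.7 → σ = 206 MPa, n = 0.490
  magnesium alloy: E = 42.80, α = 25.9, σ_y = 177.9 → σ = 111 MPa, n = 1.61
The minimum is copper at n = 0.490.

copper, n = 0.490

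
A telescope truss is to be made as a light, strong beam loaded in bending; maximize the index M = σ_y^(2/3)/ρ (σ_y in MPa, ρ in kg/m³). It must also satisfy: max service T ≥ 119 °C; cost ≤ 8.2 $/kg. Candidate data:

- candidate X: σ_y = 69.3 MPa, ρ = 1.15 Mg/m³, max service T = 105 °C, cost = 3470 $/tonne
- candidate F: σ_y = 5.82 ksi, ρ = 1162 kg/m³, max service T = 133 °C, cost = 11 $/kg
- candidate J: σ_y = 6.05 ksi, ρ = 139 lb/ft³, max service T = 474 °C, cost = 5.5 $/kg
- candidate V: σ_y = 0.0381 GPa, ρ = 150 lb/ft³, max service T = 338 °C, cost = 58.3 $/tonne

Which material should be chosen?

candidate J

Screen on constraints: max service T ≥ 119 °C; cost ≤ 8.2 $/kg. Survivors: candidate J, candidate V.
In SI units:
  candidate J: σ_y = 41.71 MPa, ρ = 2227 kg/m³
  candidate V: σ_y = 38.10 MPa, ρ = 2403 kg/m³
  candidate J: M = 5.40×10⁻³
  candidate V: M = 4.71×10⁻³
The maximum is for candidate J.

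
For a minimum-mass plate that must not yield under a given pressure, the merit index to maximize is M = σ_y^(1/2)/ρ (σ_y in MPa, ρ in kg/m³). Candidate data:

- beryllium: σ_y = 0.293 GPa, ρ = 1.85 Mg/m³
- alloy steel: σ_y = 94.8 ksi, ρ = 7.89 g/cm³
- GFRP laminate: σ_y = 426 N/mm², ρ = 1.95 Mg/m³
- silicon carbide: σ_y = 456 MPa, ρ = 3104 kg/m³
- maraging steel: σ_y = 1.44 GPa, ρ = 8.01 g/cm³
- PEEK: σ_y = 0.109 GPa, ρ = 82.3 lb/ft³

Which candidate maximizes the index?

GFRP laminate

After converting to SI:
  beryllium: σ_y = 293.0 MPa, ρ = 1850 kg/m³
  alloy steel: σ_y = 653.6 MPa, ρ = 7890 kg/m³
  GFRP laminate: σ_y = 426.0 MPa, ρ = 1950 kg/m³
  silicon carbide: σ_y = 456.0 MPa, ρ = 3104 kg/m³
  maraging steel: σ_y = 1440 MPa, ρ = 8010 kg/m³
  PEEK: σ_y = 109.0 MPa, ρ = 1318 kg/m³
  GFRP laminate: M = 10.6×10⁻³
  beryllium: M = 9.25×10⁻³
  PEEK: M = 7.92×10⁻³
  silicon carbide: M = 6.88×10⁻³
  maraging steel: M = 4.74×10⁻³
  alloy steel: M = 3.24×10⁻³
GFRP laminate ranks first.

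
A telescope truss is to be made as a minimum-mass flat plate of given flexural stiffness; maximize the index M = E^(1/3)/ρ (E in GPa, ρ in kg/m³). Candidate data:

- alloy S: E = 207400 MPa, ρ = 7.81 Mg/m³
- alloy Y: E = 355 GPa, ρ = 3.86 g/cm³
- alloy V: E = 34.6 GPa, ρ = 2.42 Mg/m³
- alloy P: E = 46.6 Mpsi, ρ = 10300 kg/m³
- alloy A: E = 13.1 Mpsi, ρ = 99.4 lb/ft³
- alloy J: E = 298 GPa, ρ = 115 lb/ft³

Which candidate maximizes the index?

After converting to SI:
  alloy S: E = 207.4 GPa, ρ = 7810 kg/m³
  alloy Y: E = 355.0 GPa, ρ = 3860 kg/m³
  alloy V: E = 34.60 GPa, ρ = 2420 kg/m³
  alloy P: E = 321.3 GPa, ρ = 10300 kg/m³
  alloy A: E = 90.32 GPa, ρ = 1592 kg/m³
  alloy J: E = 298.0 GPa, ρ = 1842 kg/m³
  alloy J: M = 3.63×10⁻³
  alloy A: M = 2.82×10⁻³
  alloy Y: M = 1.83×10⁻³
  alloy V: M = 1.35×10⁻³
  alloy S: M = 0.758×10⁻³
  alloy P: M = 0.665×10⁻³
Alloy J ranks first.

alloy J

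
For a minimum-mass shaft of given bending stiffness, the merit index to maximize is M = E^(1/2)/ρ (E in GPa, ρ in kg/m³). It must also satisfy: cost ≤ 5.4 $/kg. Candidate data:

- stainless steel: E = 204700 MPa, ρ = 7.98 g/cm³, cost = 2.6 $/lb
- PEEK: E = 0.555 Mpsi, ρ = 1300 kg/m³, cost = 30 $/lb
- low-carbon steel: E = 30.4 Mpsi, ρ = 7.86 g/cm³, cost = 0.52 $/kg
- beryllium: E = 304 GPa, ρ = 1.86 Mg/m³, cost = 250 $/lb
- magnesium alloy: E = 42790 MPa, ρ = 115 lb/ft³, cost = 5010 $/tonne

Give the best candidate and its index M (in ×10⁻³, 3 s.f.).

Screen on constraints: cost ≤ 5.4 $/kg. Survivors: low-carbon steel, magnesium alloy.
Normalizing units and computing the index:
  low-carbon steel: E = 209.6 GPa, ρ = 7860 kg/m³
  magnesium alloy: E = 42.79 GPa, ρ = 1842 kg/m³
  magnesium alloy: M = 3.55×10⁻³
  low-carbon steel: M = 1.84×10⁻³
The maximum is for magnesium alloy.

magnesium alloy, M = 3.55×10⁻³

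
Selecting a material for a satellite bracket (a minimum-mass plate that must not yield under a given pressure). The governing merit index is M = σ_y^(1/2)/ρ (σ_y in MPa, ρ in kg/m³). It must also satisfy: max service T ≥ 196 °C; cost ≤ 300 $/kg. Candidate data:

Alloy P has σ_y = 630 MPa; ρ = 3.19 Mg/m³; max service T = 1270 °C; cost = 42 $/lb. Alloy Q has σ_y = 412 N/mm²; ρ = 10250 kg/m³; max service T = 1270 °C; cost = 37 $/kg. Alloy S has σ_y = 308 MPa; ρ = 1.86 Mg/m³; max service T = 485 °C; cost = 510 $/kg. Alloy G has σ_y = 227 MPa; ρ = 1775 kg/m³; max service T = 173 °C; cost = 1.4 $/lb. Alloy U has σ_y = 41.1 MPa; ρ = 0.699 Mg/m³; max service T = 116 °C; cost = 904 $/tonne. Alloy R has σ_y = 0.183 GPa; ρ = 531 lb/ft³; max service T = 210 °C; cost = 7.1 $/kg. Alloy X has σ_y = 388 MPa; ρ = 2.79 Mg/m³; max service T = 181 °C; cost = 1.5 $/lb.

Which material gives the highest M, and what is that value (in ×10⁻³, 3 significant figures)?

Screen on constraints: max service T ≥ 196 °C; cost ≤ 300 $/kg. Survivors: alloy P, alloy Q, alloy R.
In SI units:
  alloy P: σ_y = 630.0 MPa, ρ = 3190 kg/m³
  alloy Q: σ_y = 412.0 MPa, ρ = 10250 kg/m³
  alloy R: σ_y = 183.0 MPa, ρ = 8506 kg/m³
  alloy P: M = 7.87×10⁻³
  alloy Q: M = 1.98×10⁻³
  alloy R: M = 1.59×10⁻³
Highest index: alloy P.

alloy P, M = 7.87×10⁻³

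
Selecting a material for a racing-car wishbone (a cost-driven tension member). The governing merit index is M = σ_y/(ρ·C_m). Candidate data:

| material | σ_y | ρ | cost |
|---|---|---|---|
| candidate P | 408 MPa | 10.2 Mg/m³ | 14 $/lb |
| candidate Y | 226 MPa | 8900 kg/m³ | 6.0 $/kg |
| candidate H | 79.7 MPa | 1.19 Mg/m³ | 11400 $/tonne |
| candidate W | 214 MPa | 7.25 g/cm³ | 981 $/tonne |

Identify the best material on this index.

Normalizing units and computing the index:
  candidate P: σ_y = 408.0 MPa, ρ = 10200 kg/m³, cost = 30.86 $/kg
  candidate Y: σ_y = 226.0 MPa, ρ = 8900 kg/m³, cost = 6.000 $/kg
  candidate H: σ_y = 79.70 MPa, ρ = 1190 kg/m³, cost = 11.40 $/kg
  candidate W: σ_y = 214.0 MPa, ρ = 7250 kg/m³, cost = 0.9810 $/kg
  candidate W: M = 30.1 kN·m per $
  candidate H: M = 5.87 kN·m per $
  candidate Y: M = 4.23 kN·m per $
  candidate P: M = 1.30 kN·m per $
The maximum is for candidate W.

candidate W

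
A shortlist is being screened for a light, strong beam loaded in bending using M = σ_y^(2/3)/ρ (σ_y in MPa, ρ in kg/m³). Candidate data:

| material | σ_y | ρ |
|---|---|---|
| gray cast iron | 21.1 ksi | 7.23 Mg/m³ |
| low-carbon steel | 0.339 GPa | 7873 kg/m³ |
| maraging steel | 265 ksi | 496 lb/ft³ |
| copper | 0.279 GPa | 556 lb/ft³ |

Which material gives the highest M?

After converting to SI:
  gray cast iron: σ_y = 145.5 MPa, ρ = 7230 kg/m³
  low-carbon steel: σ_y = 339.0 MPa, ρ = 7873 kg/m³
  maraging steel: σ_y = 1827 MPa, ρ = 7945 kg/m³
  copper: σ_y = 279.0 MPa, ρ = 8906 kg/m³
  maraging steel: M = 18.8×10⁻³
  low-carbon steel: M = 6.18×10⁻³
  copper: M = 4.79×10⁻³
  gray cast iron: M = 3.83×10⁻³
Highest index: maraging steel.

maraging steel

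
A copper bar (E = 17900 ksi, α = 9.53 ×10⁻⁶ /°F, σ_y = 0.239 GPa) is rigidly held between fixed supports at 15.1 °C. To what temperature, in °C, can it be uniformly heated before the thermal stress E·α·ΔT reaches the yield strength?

E = 17900 ksi = 123.4 GPa.
α = 9.53×10⁻⁶/°F × 9/5 = 17.2×10⁻⁶/K.
σ_y = 0.239 GPa = 239.0 MPa.
E·α·ΔT = 239.0 MPa ⇒ ΔT = 239.0 / (123.4×10³ × 17.2×10⁻⁶) = 112.9 K.
T = 15.1 + 112.9 = 128.0 °C.

128 °C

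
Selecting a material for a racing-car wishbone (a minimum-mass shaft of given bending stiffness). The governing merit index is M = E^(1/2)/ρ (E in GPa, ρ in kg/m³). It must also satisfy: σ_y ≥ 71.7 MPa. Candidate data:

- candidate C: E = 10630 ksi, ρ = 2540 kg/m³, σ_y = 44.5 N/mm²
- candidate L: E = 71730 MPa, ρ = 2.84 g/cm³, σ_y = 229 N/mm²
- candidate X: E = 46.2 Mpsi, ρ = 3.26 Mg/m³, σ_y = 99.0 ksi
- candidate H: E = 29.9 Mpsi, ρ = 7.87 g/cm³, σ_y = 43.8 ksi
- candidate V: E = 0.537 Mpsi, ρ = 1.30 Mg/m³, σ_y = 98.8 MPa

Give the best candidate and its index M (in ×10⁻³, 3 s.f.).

candidate X, M = 5.47×10⁻³

Screen on constraints: σ_y ≥ 71.7 MPa. Survivors: candidate L, candidate X, candidate H, candidate V.
In SI units:
  candidate L: E = 71.73 GPa, ρ = 2840 kg/m³
  candidate X: E = 318.5 GPa, ρ = 3260 kg/m³
  candidate H: E = 206.2 GPa, ρ = 7870 kg/m³
  candidate V: E = 3.702 GPa, ρ = 1300 kg/m³
  candidate X: M = 5.47×10⁻³
  candidate L: M = 2.98×10⁻³
  candidate H: M = 1.82×10⁻³
  candidate V: M = 1.48×10⁻³
Candidate X has the largest M.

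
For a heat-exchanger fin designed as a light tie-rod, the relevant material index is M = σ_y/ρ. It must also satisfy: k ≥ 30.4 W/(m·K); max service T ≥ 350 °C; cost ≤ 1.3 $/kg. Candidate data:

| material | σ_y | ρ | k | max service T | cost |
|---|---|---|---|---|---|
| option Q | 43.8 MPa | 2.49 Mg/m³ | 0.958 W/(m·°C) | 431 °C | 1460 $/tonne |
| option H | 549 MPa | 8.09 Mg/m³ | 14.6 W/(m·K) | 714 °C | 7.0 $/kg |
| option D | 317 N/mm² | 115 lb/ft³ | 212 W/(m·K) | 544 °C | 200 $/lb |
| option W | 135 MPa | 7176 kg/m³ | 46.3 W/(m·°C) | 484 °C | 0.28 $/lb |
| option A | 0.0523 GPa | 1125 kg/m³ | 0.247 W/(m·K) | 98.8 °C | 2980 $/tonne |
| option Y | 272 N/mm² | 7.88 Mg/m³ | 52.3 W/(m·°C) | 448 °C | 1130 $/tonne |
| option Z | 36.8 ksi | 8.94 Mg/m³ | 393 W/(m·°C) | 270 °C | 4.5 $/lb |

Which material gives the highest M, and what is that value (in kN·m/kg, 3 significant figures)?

Screen on constraints: k ≥ 30.4 W/(m·K); max service T ≥ 350 °C; cost ≤ 1.3 $/kg. Survivors: option W, option Y.
Putting every candidate on a common basis:
  option W: σ_y = 135.0 MPa, ρ = 7176 kg/m³
  option Y: σ_y = 272.0 MPa, ρ = 7880 kg/m³
  option Y: M = 34.5 kN·m/kg
  option W: M = 18.8 kN·m/kg
Option Y has the largest M.

option Y, M = 34.5 kN·m/kg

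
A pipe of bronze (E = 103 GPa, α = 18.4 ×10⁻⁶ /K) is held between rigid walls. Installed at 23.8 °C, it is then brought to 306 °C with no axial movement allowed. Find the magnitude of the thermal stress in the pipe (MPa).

535 MPa

ΔT = 282.2 K. Constrained thermal stress σ = E·α·ΔT = 103.0×10³ MPa × 18.4×10⁻⁶ × 282.2 = 535 MPa (compressive).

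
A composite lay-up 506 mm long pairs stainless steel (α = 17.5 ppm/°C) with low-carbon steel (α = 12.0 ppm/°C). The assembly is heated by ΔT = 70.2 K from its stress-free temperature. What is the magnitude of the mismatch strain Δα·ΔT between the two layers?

Δα = |17.5 − 12.0|×10⁻⁶/K = 5.50×10⁻⁶/K.
Mismatch strain = Δα·ΔT = 5.50×10⁻⁶ × 70.2 = 3.86×10⁻⁴.

3.86×10⁻⁴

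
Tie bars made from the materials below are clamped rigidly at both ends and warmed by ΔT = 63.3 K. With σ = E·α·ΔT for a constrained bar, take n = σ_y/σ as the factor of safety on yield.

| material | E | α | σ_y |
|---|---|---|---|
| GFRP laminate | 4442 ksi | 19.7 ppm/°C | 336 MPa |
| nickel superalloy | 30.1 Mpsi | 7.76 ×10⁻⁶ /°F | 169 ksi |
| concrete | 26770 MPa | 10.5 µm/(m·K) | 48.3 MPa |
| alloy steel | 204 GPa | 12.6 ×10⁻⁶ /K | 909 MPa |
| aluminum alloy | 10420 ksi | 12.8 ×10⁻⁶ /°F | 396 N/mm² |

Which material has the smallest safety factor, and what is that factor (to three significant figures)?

With everything in SI (GPa, ×10⁻⁶/K, MPa):
  GFRP laminate: E = 30.63, α = 19.7, σ_y = 336.0 → σ = 38.2 MPa, n = 8.80
  nickel superalloy: E = 207.5, α = 14.0, σ_y = 1165 → σ = 183 MPa, n = 6.35
  concrete: E = 26.77, α = 10.5, σ_y = 48.30 → σ = 17.8 MPa, n = 2.71
  alloy steel: E = 204.0, α = 12.6, σ_y = 909.0 → σ = 163 MPa, n = 5.59
  aluminum alloy: E = 71.84, α = 23.0, σ_y = 396.0 → σ = 105 MPa, n = 3.78
Smallest n: concrete with n = 2.71.

concrete, n = 2.71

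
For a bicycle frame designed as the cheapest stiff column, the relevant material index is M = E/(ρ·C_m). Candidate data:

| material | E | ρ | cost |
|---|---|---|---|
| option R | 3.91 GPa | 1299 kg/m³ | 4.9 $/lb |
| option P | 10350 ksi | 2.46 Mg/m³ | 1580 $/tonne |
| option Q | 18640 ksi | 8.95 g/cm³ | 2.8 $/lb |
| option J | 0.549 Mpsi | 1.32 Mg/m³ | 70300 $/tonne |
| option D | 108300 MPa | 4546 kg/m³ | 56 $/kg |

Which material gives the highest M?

After converting to SI:
  option R: E = 3.910 GPa, ρ = 1299 kg/m³, cost = 10.80 $/kg
  option P: E = 71.36 GPa, ρ = 2460 kg/m³, cost = 1.580 $/kg
  option Q: E = 128.5 GPa, ρ = 8950 kg/m³, cost = 6.173 $/kg
  option J: E = 3.785 GPa, ρ = 1320 kg/m³, cost = 70.30 $/kg
  option D: E = 108.3 GPa, ρ = 4546 kg/m³, cost = 56.00 $/kg
  option P: M = 18.4 MN·m per $
  option Q: M = 2.33 MN·m per $
  option D: M = 0.425 MN·m per $
  option R: M = 0.279 MN·m per $
  option J: M = 0.0408 MN·m per $
Highest index: option P.

option P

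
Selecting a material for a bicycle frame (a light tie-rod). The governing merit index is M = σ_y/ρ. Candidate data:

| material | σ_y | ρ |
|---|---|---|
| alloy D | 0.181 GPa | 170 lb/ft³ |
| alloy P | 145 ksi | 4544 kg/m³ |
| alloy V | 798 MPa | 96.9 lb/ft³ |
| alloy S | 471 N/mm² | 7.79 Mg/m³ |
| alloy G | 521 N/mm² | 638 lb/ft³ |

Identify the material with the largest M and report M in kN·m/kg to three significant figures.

alloy V, M = 514 kN·m/kg

Convert each candidate to consistent units, then evaluate M:
  alloy D: σ_y = 181.0 MPa, ρ = 2723 kg/m³
  alloy P: σ_y = 999.7 MPa, ρ = 4544 kg/m³
  alloy V: σ_y = 798.0 MPa, ρ = 1552 kg/m³
  alloy S: σ_y = 471.0 MPa, ρ = 7790 kg/m³
  alloy G: σ_y = 521.0 MPa, ρ = 10220 kg/m³
  alloy V: M = 514 kN·m/kg
  alloy P: M = 220 kN·m/kg
  alloy D: M = 66.5 kN·m/kg
  alloy S: M = 60.5 kN·m/kg
  alloy G: M = 51.0 kN·m/kg
Alloy V has the largest M.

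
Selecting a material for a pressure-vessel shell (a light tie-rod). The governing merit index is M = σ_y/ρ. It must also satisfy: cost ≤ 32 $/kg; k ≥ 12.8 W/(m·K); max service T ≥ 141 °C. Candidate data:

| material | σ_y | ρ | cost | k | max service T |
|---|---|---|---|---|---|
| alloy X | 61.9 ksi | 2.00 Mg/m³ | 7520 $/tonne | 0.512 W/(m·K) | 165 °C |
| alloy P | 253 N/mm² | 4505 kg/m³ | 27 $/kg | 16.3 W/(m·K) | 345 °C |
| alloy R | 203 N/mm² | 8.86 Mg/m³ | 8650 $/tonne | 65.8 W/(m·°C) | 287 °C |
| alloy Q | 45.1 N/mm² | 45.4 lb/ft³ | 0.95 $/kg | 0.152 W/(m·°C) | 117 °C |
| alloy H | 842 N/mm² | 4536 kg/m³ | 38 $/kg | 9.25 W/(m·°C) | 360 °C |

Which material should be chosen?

alloy P

Screen on constraints: cost ≤ 32 $/kg; k ≥ 12.8 W/(m·K); max service T ≥ 141 °C. Survivors: alloy P, alloy R.
In SI units:
  alloy P: σ_y = 253.0 MPa, ρ = 4505 kg/m³
  alloy R: σ_y = 203.0 MPa, ρ = 8860 kg/m³
  alloy P: M = 56.2 kN·m/kg
  alloy R: M = 22.9 kN·m/kg
Alloy P ranks first.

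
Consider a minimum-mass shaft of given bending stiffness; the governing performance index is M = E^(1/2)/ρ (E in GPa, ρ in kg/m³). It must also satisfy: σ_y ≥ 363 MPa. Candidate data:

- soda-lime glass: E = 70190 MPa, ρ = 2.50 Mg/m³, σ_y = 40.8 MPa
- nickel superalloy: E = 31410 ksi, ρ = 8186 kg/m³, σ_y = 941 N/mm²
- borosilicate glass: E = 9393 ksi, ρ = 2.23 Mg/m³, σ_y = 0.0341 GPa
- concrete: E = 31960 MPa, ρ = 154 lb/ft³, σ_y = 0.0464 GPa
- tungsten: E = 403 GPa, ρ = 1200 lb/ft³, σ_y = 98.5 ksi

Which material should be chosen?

nickel superalloy

Screen on constraints: σ_y ≥ 363 MPa. Survivors: nickel superalloy, tungsten.
After converting to SI:
  nickel superalloy: E = 216.6 GPa, ρ = 8186 kg/m³
  tungsten: E = 403.0 GPa, ρ = 19220 kg/m³
  nickel superalloy: M = 1.80×10⁻³
  tungsten: M = 1.04×10⁻³
Nickel superalloy ranks first.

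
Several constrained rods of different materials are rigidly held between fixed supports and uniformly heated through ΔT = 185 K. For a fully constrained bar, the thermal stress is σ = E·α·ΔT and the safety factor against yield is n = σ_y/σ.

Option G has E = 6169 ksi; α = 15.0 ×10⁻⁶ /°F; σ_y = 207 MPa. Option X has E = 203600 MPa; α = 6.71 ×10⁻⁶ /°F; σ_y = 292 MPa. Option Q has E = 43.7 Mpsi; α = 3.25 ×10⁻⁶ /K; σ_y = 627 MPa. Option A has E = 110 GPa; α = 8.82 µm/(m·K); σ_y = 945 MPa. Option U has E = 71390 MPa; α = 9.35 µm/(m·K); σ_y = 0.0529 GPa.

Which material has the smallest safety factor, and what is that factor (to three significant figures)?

Converting E to GPa, α to ×10⁻⁶/K, σ_y to MPa, then σ and n for each:
  option G: E = 42.53, α = 27.0, σ_y = 207.0 → σ = 212 MPa, n = 0.974
  option X: E = 203.6, α = 12.1, σ_y = 292.0 → σ = 455 MPa, n = 0.642
  option Q: E = 301.3, α = 3.25, σ_y = 627.0 → σ = 181 MPa, n = 3.46
  option A: E = 110.0, α = 8.82, σ_y = 945.0 → σ = 179 MPa, n = 5.27
  option U: E = 71.39, α = 9.35, σ_y = 52.90 → σ = 123 MPa, n = 0.428
The minimum is option U at n = 0.428.

option U, n = 0.428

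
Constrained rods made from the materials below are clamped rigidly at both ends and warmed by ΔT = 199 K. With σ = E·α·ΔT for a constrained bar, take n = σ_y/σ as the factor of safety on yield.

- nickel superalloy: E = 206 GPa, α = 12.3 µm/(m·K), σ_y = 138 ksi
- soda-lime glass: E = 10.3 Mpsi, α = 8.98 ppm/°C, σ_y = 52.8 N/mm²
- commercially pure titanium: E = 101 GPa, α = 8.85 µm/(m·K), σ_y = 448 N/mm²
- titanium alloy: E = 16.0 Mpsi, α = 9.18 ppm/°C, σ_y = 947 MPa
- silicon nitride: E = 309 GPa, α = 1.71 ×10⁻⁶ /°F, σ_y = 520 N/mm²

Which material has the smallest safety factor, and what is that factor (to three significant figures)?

In consistent units (E in GPa, α in ×10⁻⁶/K, σ_y in MPa):
  nickel superalloy: E = 206.0, α = 12.3, σ_y = 951.5 → σ = 504 MPa, n = 1.89
  soda-lime glass: E = 71.02, α = 8.98, σ_y = 52.80 → σ = 127 MPa, n = 0.416
  commercially pure titanium: E = 101.0, α = 8.85, σ_y = 448.0 → σ = 178 MPa, n = 2.52
  titanium alloy: E = 110.3, α = 9.18, σ_y = 947.0 → σ = 202 MPa, n = 4.70
  silicon nitride: E = 309.0, α = 3.08, σ_y = 520.0 → σ = 189 MPa, n = 2.75
Soda-lime glass has the lowest safety factor, n = 0.416.

soda-lime glass, n = 0.416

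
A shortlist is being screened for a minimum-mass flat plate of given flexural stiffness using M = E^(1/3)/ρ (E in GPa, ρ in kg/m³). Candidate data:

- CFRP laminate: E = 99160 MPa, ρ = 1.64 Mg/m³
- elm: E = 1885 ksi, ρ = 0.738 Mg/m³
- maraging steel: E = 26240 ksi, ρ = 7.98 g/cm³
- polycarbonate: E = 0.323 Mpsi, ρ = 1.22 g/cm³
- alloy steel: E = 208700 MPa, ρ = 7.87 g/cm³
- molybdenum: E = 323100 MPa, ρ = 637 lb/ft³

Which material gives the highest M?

elm

In SI units:
  CFRP laminate: E = 99.16 GPa, ρ = 1640 kg/m³
  elm: E = 13.00 GPa, ρ = 738.0 kg/m³
  maraging steel: E = 180.9 GPa, ρ = 7980 kg/m³
  polycarbonate: E = 2.227 GPa, ρ = 1220 kg/m³
  alloy steel: E = 208.7 GPa, ρ = 7870 kg/m³
  molybdenum: E = 323.1 GPa, ρ = 10200 kg/m³
  elm: M = 3.19×10⁻³
  CFRP laminate: M = 2.82×10⁻³
  polycarbonate: M = 1.07×10⁻³
  alloy steel: M = 0.754×10⁻³
  maraging steel: M = 0.709×10⁻³
  molybdenum: M = 0.672×10⁻³
Highest index: elm.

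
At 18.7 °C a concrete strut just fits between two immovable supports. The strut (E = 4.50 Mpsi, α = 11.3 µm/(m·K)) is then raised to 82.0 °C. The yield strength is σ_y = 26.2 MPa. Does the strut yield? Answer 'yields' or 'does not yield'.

does not yield

E = 4.50 Mpsi = 31.03 GPa.
ΔT = 63.30 K. Constrained thermal stress σ = E·α·ΔT = 31.03×10³ MPa × 11.3×10⁻⁶ × 63.30 = 22.2 MPa (compressive).
Compare to σ_y = 26.2 MPa: σ < σ_y, so it does not yield.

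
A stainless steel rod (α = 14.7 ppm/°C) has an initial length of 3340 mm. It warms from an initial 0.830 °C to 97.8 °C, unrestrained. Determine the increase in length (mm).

4.76 mm

ΔT = 97.8 − 0.830 = 96.97 K.
ΔL = α·L₀·ΔT = 14.7×10⁻⁶ × 3340 mm × 96.97 K = 4.76 mm.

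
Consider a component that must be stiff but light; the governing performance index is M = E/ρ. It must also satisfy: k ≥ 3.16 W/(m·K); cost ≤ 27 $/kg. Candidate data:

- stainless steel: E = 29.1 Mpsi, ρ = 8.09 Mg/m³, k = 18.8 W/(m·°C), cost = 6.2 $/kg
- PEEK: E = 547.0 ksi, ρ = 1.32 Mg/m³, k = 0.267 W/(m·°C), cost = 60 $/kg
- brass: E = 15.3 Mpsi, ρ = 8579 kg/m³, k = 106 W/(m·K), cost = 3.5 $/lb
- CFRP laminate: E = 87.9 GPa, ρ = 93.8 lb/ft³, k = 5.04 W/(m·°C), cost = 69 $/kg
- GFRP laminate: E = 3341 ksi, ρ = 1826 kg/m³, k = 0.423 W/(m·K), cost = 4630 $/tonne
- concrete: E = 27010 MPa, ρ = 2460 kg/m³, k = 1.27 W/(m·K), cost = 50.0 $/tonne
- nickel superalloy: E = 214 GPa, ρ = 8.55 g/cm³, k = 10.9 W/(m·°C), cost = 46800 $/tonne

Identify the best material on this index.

Screen on constraints: k ≥ 3.16 W/(m·K); cost ≤ 27 $/kg. Survivors: stainless steel, brass.
Convert each candidate to consistent units, then evaluate M:
  stainless steel: E = 200.6 GPa, ρ = 8090 kg/m³
  brass: E = 105.5 GPa, ρ = 8579 kg/m³
  stainless steel: M = 24.8 MN·m/kg
  brass: M = 12.3 MN·m/kg
Stainless steel has the largest M.

stainless steel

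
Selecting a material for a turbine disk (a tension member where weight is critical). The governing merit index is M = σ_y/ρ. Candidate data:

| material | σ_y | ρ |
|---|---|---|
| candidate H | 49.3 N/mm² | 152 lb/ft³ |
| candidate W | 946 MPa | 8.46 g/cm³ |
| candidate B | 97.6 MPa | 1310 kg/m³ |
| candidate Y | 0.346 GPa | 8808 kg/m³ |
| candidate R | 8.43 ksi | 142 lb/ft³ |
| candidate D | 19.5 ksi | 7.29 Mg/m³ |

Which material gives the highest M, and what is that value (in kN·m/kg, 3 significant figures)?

candidate W, M = 112 kN·m/kg

After converting to SI:
  candidate H: σ_y = 49.30 MPa, ρ = 2435 kg/m³
  candidate W: σ_y = 946.0 MPa, ρ = 8460 kg/m³
  candidate B: σ_y = 97.60 MPa, ρ = 1310 kg/m³
  candidate Y: σ_y = 346.0 MPa, ρ = 8808 kg/m³
  candidate R: σ_y = 58.12 MPa, ρ = 2275 kg/m³
  candidate D: σ_y = 134.4 MPa, ρ = 7290 kg/m³
  candidate W: M = 112 kN·m/kg
  candidate B: M = 74.5 kN·m/kg
  candidate Y: M = 39.3 kN·m/kg
  candidate R: M = 25.6 kN·m/kg
  candidate H: M = 20.2 kN·m/kg
  candidate D: M = 18.4 kN·m/kg
Candidate W has the largest M.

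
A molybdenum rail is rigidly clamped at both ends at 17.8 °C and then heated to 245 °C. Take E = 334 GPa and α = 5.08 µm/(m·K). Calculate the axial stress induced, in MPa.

ΔT = 227.2 K. Constrained thermal stress σ = E·α·ΔT = 334.0×10³ MPa × 5.08×10⁻⁶ × 227.2 = 385 MPa (compressive).

385 MPa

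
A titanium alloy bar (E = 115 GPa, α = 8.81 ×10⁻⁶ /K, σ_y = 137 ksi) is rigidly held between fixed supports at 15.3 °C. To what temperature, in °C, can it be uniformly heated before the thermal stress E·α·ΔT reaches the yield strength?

948 °C

σ_y = 137 ksi = 944.6 MPa.
E·α·ΔT = 944.6 MPa ⇒ ΔT = 944.6 / (115.0×10³ × 8.81×10⁻⁶) = 932.3 K.
T = 15.3 + 932.3 = 947.6 °C.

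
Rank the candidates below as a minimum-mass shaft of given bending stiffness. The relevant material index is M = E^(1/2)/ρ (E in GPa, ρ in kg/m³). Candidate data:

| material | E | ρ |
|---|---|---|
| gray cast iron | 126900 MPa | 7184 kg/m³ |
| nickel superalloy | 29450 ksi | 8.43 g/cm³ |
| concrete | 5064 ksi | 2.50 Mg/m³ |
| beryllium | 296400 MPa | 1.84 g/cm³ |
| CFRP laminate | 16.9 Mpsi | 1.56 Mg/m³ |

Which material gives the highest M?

beryllium

After converting to SI:
  gray cast iron: E = 126.9 GPa, ρ = 7184 kg/m³
  nickel superalloy: E = 203.1 GPa, ρ = 8430 kg/m³
  concrete: E = 34.92 GPa, ρ = 2500 kg/m³
  beryllium: E = 296.4 GPa, ρ = 1840 kg/m³
  CFRP laminate: E = 116.5 GPa, ρ = 1560 kg/m³
  beryllium: M = 9.36×10⁻³
  CFRP laminate: M = 6.92×10⁻³
  concrete: M = 2.36×10⁻³
  nickel superalloy: M = 1.69×10⁻³
  gray cast iron: M = 1.57×10⁻³
Beryllium has the largest M.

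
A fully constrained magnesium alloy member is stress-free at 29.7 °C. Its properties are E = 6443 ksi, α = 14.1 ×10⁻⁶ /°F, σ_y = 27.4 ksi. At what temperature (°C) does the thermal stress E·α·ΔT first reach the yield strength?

E = 6443 ksi = 44.42 GPa.
α = 14.1×10⁻⁶/°F × 9/5 = 25.4×10⁻⁶/K.
σ_y = 27.4 ksi = 188.9 MPa.
E·α·ΔT = 188.9 MPa ⇒ ΔT = 188.9 / (44.42×10³ × 25.4×10⁻⁶) = 167.6 K.
T = 29.7 + 167.6 = 197.3 °C.

197 °C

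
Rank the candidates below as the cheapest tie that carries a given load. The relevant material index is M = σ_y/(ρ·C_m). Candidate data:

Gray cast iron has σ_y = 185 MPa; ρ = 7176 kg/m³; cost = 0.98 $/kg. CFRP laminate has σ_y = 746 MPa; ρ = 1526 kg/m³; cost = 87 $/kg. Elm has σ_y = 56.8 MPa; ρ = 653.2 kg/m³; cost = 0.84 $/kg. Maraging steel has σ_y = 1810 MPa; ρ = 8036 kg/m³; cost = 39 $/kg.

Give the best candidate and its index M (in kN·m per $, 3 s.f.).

elm, M = 104 kN·m per $

Evaluate M for each candidate:
  elm: M = 104 kN·m per $
  gray cast iron: M = 26.3 kN·m per $
  maraging steel: M = 5.78 kN·m per $
  CFRP laminate: M = 5.62 kN·m per $
Elm ranks first.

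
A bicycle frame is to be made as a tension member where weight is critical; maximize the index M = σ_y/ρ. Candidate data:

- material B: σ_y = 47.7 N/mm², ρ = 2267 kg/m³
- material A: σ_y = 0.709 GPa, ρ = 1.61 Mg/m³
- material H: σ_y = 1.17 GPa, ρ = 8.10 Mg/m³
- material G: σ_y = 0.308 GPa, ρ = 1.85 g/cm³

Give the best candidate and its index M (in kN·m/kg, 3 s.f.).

After converting to SI:
  material B: σ_y = 47.70 MPa, ρ = 2267 kg/m³
  material A: σ_y = 709.0 MPa, ρ = 1610 kg/m³
  material H: σ_y = 1170 MPa, ρ = 8100 kg/m³
  material G: σ_y = 308.0 MPa, ρ = 1850 kg/m³
  material A: M = 440 kN·m/kg
  material G: M = 166 kN·m/kg
  material H: M = 144 kN·m/kg
  material B: M = 21.0 kN·m/kg
Material A has the largest M.

material A, M = 440 kN·m/kg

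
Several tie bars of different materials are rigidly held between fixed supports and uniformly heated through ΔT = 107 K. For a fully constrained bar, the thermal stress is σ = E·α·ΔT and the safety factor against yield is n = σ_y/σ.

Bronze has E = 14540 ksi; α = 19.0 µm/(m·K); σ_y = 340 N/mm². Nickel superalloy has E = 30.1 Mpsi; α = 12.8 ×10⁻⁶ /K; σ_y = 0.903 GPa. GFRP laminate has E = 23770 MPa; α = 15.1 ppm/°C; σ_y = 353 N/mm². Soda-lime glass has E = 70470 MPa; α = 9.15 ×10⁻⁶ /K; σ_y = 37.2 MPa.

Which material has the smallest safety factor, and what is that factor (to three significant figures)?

Converting E to GPa, α to ×10⁻⁶/K, σ_y to MPa, then σ and n for each:
  bronze: E = 100.2, α = 19.0, σ_y = 340.0 → σ = 204 MPa, n = 1.67
  nickel superalloy: E = 207.5, α = 12.8, σ_y = 903.0 → σ = 284 MPa, n = 3.18
  GFRP laminate: E = 23.77, α = 15.1, σ_y = 353.0 → σ = 38.4 MPa, n = 9.19
  soda-lime glass: E = 70.47, α = 9.15, σ_y = 37.20 → σ = 69.0 MPa, n = 0.539
The minimum is soda-lime glass at n = 0.539.

soda-lime glass, n = 0.539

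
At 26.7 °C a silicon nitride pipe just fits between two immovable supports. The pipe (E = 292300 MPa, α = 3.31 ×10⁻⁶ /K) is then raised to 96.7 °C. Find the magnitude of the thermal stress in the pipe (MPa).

67.7 MPa

E = 292300 MPa = 292.3 GPa.
ΔT = 70.00 K. Constrained thermal stress σ = E·α·ΔT = 292.3×10³ MPa × 3.31×10⁻⁶ × 70.00 = 67.7 MPa (compressive).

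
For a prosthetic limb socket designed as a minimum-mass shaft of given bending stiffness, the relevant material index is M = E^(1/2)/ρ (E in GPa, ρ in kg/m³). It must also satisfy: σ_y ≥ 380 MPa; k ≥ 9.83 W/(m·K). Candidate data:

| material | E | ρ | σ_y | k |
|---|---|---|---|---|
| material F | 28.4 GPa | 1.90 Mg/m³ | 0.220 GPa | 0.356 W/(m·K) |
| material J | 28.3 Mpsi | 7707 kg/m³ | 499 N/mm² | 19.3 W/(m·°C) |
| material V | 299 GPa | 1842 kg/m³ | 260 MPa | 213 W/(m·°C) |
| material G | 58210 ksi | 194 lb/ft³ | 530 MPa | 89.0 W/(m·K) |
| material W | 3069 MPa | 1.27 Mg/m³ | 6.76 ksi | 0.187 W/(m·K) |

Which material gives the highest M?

Screen on constraints: σ_y ≥ 380 MPa; k ≥ 9.83 W/(m·K). Survivors: material J, material G.
Convert each candidate to consistent units, then evaluate M:
  material J: E = 195.1 GPa, ρ = 7707 kg/m³
  material G: E = 401.3 GPa, ρ = 3108 kg/m³
  material G: M = 6.45×10⁻³
  material J: M = 1.81×10⁻³
Material G has the largest M.

material G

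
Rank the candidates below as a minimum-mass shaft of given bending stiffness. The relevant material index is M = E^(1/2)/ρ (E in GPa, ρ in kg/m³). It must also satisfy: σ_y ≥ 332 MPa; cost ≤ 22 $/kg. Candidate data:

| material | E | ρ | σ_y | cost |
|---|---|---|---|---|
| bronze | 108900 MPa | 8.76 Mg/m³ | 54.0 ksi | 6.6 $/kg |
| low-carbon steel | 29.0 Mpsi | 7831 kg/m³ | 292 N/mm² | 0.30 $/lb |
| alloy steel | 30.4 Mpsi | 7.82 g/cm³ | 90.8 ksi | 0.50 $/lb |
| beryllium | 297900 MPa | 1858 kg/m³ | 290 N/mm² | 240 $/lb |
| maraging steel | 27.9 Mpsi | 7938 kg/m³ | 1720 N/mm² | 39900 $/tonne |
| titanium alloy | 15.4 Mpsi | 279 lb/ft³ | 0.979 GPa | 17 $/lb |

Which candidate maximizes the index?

Screen on constraints: σ_y ≥ 332 MPa; cost ≤ 22 $/kg. Survivors: bronze, alloy steel.
Putting every candidate on a common basis:
  bronze: E = 108.9 GPa, ρ = 8760 kg/m³
  alloy steel: E = 209.6 GPa, ρ = 7820 kg/m³
  alloy steel: M = 1.85×10⁻³
  bronze: M = 1.19×10⁻³
Alloy steel has the largest M.

alloy steel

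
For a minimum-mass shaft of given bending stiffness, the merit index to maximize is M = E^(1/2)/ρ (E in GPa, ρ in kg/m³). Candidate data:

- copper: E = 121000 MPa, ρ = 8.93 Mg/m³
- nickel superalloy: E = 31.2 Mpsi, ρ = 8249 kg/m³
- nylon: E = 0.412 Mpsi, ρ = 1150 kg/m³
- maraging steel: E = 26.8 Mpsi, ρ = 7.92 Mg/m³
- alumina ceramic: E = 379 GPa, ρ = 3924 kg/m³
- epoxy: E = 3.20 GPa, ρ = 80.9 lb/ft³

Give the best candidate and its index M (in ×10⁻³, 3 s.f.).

alumina ceramic, M = 4.96×10⁻³

After converting to SI:
  copper: E = 121.0 GPa, ρ = 8930 kg/m³
  nickel superalloy: E = 215.1 GPa, ρ = 8249 kg/m³
  nylon: E = 2.841 GPa, ρ = 1150 kg/m³
  maraging steel: E = 184.8 GPa, ρ = 7920 kg/m³
  alumina ceramic: E = 379.0 GPa, ρ = 3924 kg/m³
  epoxy: E = 3.200 GPa, ρ = 1296 kg/m³
  alumina ceramic: M = 4.96×10⁻³
  nickel superalloy: M = 1.78×10⁻³
  maraging steel: M = 1.72×10⁻³
  nylon: M = 1.47×10⁻³
  epoxy: M = 1.38×10⁻³
  copper: M = 1.23×10⁻³
The maximum is for alumina ceramic.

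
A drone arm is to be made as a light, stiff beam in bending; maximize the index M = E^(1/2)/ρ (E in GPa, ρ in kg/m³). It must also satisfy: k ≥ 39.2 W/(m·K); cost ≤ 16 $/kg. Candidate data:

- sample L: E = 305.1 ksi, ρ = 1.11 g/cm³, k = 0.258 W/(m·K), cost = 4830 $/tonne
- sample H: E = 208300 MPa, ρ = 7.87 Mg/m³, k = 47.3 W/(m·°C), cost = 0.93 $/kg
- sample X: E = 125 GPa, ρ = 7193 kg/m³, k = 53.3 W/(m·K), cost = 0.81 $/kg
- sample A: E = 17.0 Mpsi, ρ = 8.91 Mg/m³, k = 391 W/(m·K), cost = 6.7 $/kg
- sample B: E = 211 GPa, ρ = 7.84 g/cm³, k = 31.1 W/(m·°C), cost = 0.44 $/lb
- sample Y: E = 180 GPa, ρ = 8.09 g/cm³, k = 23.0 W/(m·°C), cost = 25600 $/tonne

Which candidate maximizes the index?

Screen on constraints: k ≥ 39.2 W/(m·K); cost ≤ 16 $/kg. Survivors: sample H, sample X, sample A.
Normalizing units and computing the index:
  sample H: E = 208.3 GPa, ρ = 7870 kg/m³
  sample X: E = 125.0 GPa, ρ = 7193 kg/m³
  sample A: E = 117.2 GPa, ρ = 8910 kg/m³
  sample H: M = 1.83×10⁻³
  sample X: M = 1.55×10⁻³
  sample A: M = 1.22×10⁻³
Sample H ranks first.

sample H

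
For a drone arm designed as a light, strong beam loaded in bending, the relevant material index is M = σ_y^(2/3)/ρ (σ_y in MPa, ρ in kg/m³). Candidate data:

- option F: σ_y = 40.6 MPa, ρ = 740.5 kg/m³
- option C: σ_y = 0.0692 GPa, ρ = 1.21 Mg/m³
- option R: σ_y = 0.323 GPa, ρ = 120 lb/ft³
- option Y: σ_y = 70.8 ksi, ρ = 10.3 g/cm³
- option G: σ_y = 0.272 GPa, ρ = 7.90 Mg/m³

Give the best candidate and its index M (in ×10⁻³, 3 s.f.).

Putting every candidate on a common basis:
  option F: σ_y = 40.60 MPa, ρ = 740.5 kg/m³
  option C: σ_y = 69.20 MPa, ρ = 1210 kg/m³
  option R: σ_y = 323.0 MPa, ρ = 1922 kg/m³
  option Y: σ_y = 488.1 MPa, ρ = 10300 kg/m³
  option G: σ_y = 272.0 MPa, ρ = 7900 kg/m³
  option R: M = 24.5×10⁻³
  option F: M = 16.0×10⁻³
  option C: M = 13.9×10⁻³
  option Y: M = 6.02×10⁻³
  option G: M = 5.31×10⁻³
The maximum is for option R.

option R, M = 24.5×10⁻³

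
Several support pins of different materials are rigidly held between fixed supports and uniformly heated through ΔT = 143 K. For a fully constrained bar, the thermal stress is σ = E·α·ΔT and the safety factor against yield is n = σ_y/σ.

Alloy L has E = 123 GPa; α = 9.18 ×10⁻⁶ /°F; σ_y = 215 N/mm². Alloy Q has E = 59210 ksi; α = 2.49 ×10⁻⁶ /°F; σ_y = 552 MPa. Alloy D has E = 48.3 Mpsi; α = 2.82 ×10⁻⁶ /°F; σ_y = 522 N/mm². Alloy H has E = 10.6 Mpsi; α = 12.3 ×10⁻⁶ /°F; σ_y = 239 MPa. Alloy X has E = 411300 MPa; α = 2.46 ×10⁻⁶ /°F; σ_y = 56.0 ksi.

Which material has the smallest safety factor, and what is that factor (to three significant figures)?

alloy L, n = 0.740

Per material, after unit conversion:
  alloy L: E = 123.0, α = 16.5, σ_y = 215.0 → σ = 291 MPa, n = 0.740
  alloy Q: E = 408.2, α = 4.48, σ_y = 552.0 → σ = 262 MPa, n = 2.11
  alloy D: E = 333.0, α = 5.08, σ_y = 522.0 → σ = 242 MPa, n = 2.16
  alloy H: E = 73.08, α = 22.1, σ_y = 239.0 → σ = 231 MPa, n = 1.03
  alloy X: E = 411.3, α = 4.43, σ_y = 386.1 → σ = 260 MPa, n = 1.48
Smallest n: alloy L with n = 0.740.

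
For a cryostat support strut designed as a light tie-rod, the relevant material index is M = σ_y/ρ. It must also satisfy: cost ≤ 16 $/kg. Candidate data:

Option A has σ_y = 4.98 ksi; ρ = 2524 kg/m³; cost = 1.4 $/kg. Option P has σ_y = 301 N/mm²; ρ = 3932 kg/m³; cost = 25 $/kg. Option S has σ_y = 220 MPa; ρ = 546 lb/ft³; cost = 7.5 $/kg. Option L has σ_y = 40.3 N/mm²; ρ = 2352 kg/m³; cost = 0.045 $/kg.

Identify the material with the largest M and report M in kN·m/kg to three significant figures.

option S, M = 25.2 kN·m/kg

Screen on constraints: cost ≤ 16 $/kg. Survivors: option A, option S, option L.
In SI units:
  option A: σ_y = 34.34 MPa, ρ = 2524 kg/m³
  option S: σ_y = 220.0 MPa, ρ = 8746 kg/m³
  option L: σ_y = 40.30 MPa, ρ = 2352 kg/m³
  option S: M = 25.2 kN·m/kg
  option L: M = 17.1 kN·m/kg
  option A: M = 13.6 kN·m/kg
The maximum is for option S.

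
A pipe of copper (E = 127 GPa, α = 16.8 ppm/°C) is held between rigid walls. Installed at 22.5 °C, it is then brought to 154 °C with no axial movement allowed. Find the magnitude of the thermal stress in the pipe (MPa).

281 MPa

ΔT = 131.5 K. Constrained thermal stress σ = E·α·ΔT = 127.0×10³ MPa × 16.8×10⁻⁶ × 131.5 = 281 MPa (compressive).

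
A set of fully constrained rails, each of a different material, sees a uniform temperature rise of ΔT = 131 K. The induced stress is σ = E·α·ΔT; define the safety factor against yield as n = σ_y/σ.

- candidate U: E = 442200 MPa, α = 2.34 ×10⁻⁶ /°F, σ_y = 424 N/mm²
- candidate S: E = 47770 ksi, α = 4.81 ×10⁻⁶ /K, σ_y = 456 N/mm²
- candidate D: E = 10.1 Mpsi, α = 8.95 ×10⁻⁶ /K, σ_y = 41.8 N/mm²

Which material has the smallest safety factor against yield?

With everything in SI (GPa, ×10⁻⁶/K, MPa):
  candidate U: E = 442.2, α = 4.21, σ_y = 424.0 → σ = 244 MPa, n = 1.74
  candidate S: E = 329.4, α = 4.81, σ_y = 456.0 → σ = 208 MPa, n = 2.20
  candidate D: E = 69.64, α = 8.95, σ_y = 41.80 → σ = 81.6 MPa, n = 0.512
Smallest n: candidate D with n = 0.512.

candidate D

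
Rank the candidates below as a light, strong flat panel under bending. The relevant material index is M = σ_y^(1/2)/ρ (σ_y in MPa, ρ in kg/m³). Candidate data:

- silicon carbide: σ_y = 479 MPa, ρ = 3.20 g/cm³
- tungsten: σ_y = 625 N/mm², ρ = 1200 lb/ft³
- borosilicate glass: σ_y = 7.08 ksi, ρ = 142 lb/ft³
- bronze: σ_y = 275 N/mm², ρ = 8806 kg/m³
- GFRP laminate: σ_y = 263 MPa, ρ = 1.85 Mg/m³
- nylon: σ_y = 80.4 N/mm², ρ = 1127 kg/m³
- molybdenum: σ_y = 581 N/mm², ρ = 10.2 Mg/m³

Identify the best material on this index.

Normalizing units and computing the index:
  silicon carbide: σ_y = 479.0 MPa, ρ = 3200 kg/m³
  tungsten: σ_y = 625.0 MPa, ρ = 19220 kg/m³
  borosilicate glass: σ_y = 48.81 MPa, ρ = 2275 kg/m³
  bronze: σ_y = 275.0 MPa, ρ = 8806 kg/m³
  GFRP laminate: σ_y = 263.0 MPa, ρ = 1850 kg/m³
  nylon: σ_y = 80.40 MPa, ρ = 1127 kg/m³
  molybdenum: σ_y = 581.0 MPa, ρ = 10200 kg/m³
  GFRP laminate: M = 8.77×10⁻³
  nylon: M = 7.96×10⁻³
  silicon carbide: M = 6.84×10⁻³
  borosilicate glass: M = 3.07×10⁻³
  molybdenum: M = 2.36×10⁻³
  bronze: M = 1.88×10⁻³
  tungsten: M = 1.30×10⁻³
The maximum is for GFRP laminate.

GFRP laminate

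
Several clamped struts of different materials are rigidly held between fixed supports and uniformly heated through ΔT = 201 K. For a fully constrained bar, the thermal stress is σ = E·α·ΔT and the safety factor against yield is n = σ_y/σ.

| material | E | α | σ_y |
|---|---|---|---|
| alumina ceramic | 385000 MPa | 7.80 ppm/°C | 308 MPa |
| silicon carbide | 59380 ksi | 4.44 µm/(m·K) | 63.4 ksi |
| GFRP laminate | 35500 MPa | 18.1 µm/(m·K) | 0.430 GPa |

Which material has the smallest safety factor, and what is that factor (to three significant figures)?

alumina ceramic, n = 0.510

Per material, after unit conversion:
  alumina ceramic: E = 385.0, α = 7.80, σ_y = 308.0 → σ = 604 MPa, n = 0.510
  silicon carbide: E = 409.4, α = 4.44, σ_y = 437.1 → σ = 365 MPa, n = 1.20
  GFRP laminate: E = 35.50, α = 18.1, σ_y = 430.0 → σ = 129 MPa, n = 3.33
Alumina ceramic has the lowest safety factor, n = 0.510.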